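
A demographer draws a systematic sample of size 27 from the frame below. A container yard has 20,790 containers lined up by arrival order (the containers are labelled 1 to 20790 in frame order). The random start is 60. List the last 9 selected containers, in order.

k = N/n = 20790/27 = 770
19th selection = 60 + 18×770 = 13920
20th: 13920 + 770 = 14690
21st: 14690 + 770 = 15460
22nd: 15460 + 770 = 16230
23rd: 16230 + 770 = 17000
24th: 17000 + 770 = 17770
25th: 17770 + 770 = 18540
26th: 18540 + 770 = 19310
27th: 19310 + 770 = 20080

13920, 14690, 15460, 16230, 17000, 17770, 18540, 19310, 20080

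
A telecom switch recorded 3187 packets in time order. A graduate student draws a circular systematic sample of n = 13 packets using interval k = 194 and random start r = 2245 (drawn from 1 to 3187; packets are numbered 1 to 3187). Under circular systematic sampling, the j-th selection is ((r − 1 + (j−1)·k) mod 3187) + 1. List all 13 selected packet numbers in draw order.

2245, 2439, 2633, 2827, 3021, 28, 222, 416, 610, 804, 998, 1192, 1386

Selection 1: 2245
Selection 2: 2245 + 194 = 2439
Selection 3: 2439 + 194 = 2633
Selection 4: 2633 + 194 = 2827
Selection 5: 2827 + 194 = 3021
Selection 6: 3021 + 194 = 3215 → 3215 − 3187 = 28
Selection 7: 28 + 194 = 222
Selection 8: 222 + 194 = 416
Selection 9: 416 + 194 = 610
Selection 10: 610 + 194 = 804
Selection 11: 804 + 194 = 998
Selection 12: 998 + 194 = 1192
Selection 13: 1192 + 194 = 1386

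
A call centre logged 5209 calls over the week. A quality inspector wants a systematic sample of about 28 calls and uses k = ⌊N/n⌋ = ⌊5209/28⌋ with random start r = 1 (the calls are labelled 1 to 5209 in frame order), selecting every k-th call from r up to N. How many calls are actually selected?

29

k = ⌊5209/28⌋ = 186
Achieved size = ⌊(5209 − 1)/186⌋ + 1 = ⌊5208/186⌋ + 1 = 28 + 1 = 29
(last selection: 1 + 28×186 = 5209 ≤ 5209; next would be 5395 > 5209)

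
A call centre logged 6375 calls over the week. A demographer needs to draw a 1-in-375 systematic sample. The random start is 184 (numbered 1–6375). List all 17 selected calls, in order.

call 1: 184
call 2: 184 + 375 = 559
call 3: 559 + 375 = 934
call 4: 934 + 375 = 1309
call 5: 1309 + 375 = 1684
call 6: 1684 + 375 = 2059
call 7: 2059 + 375 = 2434
call 8: 2434 + 375 = 2809
call 9: 2809 + 375 = 3184
call 10: 3184 + 375 = 3559
call 11: 3559 + 375 = 3934
call 12: 3934 + 375 = 4309
call 13: 4309 + 375 = 4684
call 14: 4684 + 375 = 5059
call 15: 5059 + 375 = 5434
call 16: 5434 + 375 = 5809
call 17: 5809 + 375 = 6184

184, 559, 934, 1309, 1684, 2059, 2434, 2809, 3184, 3559, 3934, 4309, 4684, 5059, 5434, 5809, 6184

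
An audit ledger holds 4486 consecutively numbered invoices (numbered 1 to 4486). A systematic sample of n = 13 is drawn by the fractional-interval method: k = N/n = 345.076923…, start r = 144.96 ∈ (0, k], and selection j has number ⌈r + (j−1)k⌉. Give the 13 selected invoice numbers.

145, 491, 836, 1181, 1526, 1871, 2216, 2561, 2906, 3251, 3596, 3941, 4286

j=1: r + 0k = 144.96 → ⌈·⌉ = 145
j=2: r + 1k = 490.036923… → ⌈·⌉ = 491
j=3: r + 2k = 835.113846… → ⌈·⌉ = 836
j=4: r + 3k = 1180.190769… → ⌈·⌉ = 1181
j=5: r + 4k = 1525.267692… → ⌈·⌉ = 1526
j=6: r + 5k = 1870.344615… → ⌈·⌉ = 1871
j=7: r + 6k = 2215.421538… → ⌈·⌉ = 2216
j=8: r + 7k = 2560.498461… → ⌈·⌉ = 2561
j=9: r + 8k = 2905.575384… → ⌈·⌉ = 2906
j=10: r + 9k = 3250.652307… → ⌈·⌉ = 3251
j=11: r + 10k = 3595.729230… → ⌈·⌉ = 3596
j=12: r + 11k = 3940.806153… → ⌈·⌉ = 3941
j=13: r + 12k = 4285.883076… → ⌈·⌉ = 4286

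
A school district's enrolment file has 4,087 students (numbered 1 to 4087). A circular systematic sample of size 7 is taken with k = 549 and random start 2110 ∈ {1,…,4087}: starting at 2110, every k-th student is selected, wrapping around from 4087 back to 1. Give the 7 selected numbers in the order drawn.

2110, 2659, 3208, 3757, 219, 768, 1317

Selection 1: 2110
Selection 2: 2110 + 549 = 2659
Selection 3: 2659 + 549 = 3208
Selection 4: 3208 + 549 = 3757
Selection 5: 3757 + 549 = 4306 → 4306 − 4087 = 219
Selection 6: 219 + 549 = 768
Selection 7: 768 + 549 = 1317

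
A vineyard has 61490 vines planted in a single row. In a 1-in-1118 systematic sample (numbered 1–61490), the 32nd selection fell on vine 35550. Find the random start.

892

k = 1118
r = 35550 − (32−1)×1118 = 35550 − 34658 = 892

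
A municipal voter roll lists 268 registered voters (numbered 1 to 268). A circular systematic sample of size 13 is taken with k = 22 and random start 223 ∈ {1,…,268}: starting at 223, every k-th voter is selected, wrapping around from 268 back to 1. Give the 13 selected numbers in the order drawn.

Selection 1: 223
Selection 2: 223 + 22 = 245
Selection 3: 245 + 22 = 267
Selection 4: 267 + 22 = 289 → 289 − 268 = 21
Selection 5: 21 + 22 = 43
Selection 6: 43 + 22 = 65
Selection 7: 65 + 22 = 87
Selection 8: 87 + 22 = 109
Selection 9: 109 + 22 = 131
Selection 10: 131 + 22 = 153
Selection 11: 153 + 22 = 175
Selection 12: 175 + 22 = 197
Selection 13: 197 + 22 = 219

223, 245, 267, 21, 43, 65, 87, 109, 131, 153, 175, 197, 219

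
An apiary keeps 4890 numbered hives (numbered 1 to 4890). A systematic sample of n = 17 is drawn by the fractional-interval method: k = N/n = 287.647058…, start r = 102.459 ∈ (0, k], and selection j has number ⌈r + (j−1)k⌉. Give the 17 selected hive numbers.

j=1: r + 0k = 102.459 → ⌈·⌉ = 103
j=2: r + 1k = 390.106058… → ⌈·⌉ = 391
j=3: r + 2k = 677.753117… → ⌈·⌉ = 678
j=4: r + 3k = 965.400176… → ⌈·⌉ = 966
j=5: r + 4k = 1253.047235… → ⌈·⌉ = 1254
j=6: r + 5k = 1540.694294… → ⌈·⌉ = 1541
j=7: r + 6k = 1828.341352… → ⌈·⌉ = 1829
j=8: r + 7k = 2115.988411… → ⌈·⌉ = 2116
j=9: r + 8k = 2403.635470… → ⌈·⌉ = 2404
j=10: r + 9k = 2691.282529… → ⌈·⌉ = 2692
j=11: r + 10k = 2978.929588… → ⌈·⌉ = 2979
j=12: r + 11k = 3266.576647… → ⌈·⌉ = 3267
j=13: r + 12k = 3554.223705… → ⌈·⌉ = 3555
j=14: r + 13k = 3841.870764… → ⌈·⌉ = 3842
j=15: r + 14k = 4129.517823… → ⌈·⌉ = 4130
j=16: r + 15k = 4417.164882… → ⌈·⌉ = 4418
j=17: r + 16k = 4704.811941… → ⌈·⌉ = 4705

103, 391, 678, 966, 1254, 1541, 1829, 2116, 2404, 2692, 2979, 3267, 3555, 3842, 4130, 4418, 4705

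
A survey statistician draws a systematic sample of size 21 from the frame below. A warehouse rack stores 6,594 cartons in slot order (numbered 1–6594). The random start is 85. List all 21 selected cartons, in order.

k = N/n = 6594/21 = 314
carton 1: 85
carton 2: 85 + 314 = 399
carton 3: 399 + 314 = 713
carton 4: 713 + 314 = 1027
carton 5: 1027 + 314 = 1341
carton 6: 1341 + 314 = 1655
carton 7: 1655 + 314 = 1969
carton 8: 1969 + 314 = 2283
carton 9: 2283 + 314 = 2597
carton 10: 2597 + 314 = 2911
carton 11: 2911 + 314 = 3225
carton 12: 3225 + 314 = 3539
carton 13: 3539 + 314 = 3853
carton 14: 3853 + 314 = 4167
carton 15: 4167 + 314 = 4481
carton 16: 4481 + 314 = 4795
carton 17: 4795 + 314 = 5109
carton 18: 5109 + 314 = 5423
carton 19: 5423 + 314 = 5737
carton 20: 5737 + 314 = 6051
carton 21: 6051 + 314 = 6365

85, 399, 713, 1027, 1341, 1655, 1969, 2283, 2597, 2911, 3225, 3539, 3853, 4167, 4481, 4795, 5109, 5423, 5737, 6051, 6365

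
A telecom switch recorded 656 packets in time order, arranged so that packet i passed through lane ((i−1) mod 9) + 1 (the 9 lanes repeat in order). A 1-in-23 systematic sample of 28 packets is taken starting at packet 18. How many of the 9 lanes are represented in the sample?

9

Consecutive selections differ by k = 23, so their lane numbers differ by 23 mod 9 = 5.
gcd(23, 9) = 1, so the sample visits 9/1 = 9 distinct residues mod 9.
Start 18 is lane 9; the lanes hit are 1, 2, 3, 4, 5, 6, 7, 8, 9.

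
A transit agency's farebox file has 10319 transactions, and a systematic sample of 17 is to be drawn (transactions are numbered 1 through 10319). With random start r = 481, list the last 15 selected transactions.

1695, 2302, 2909, 3516, 4123, 4730, 5337, 5944, 6551, 7158, 7765, 8372, 8979, 9586, 10193

k = N/n = 10319/17 = 607
3rd selection = 481 + 2×607 = 1695
4th: 1695 + 607 = 2302
5th: 2302 + 607 = 2909
6th: 2909 + 607 = 3516
7th: 3516 + 607 = 4123
8th: 4123 + 607 = 4730
9th: 4730 + 607 = 5337
10th: 5337 + 607 = 5944
11th: 5944 + 607 = 6551
12th: 6551 + 607 = 7158
13th: 7158 + 607 = 7765
14th: 7765 + 607 = 8372
15th: 8372 + 607 = 8979
16th: 8979 + 607 = 9586
17th: 9586 + 607 = 10193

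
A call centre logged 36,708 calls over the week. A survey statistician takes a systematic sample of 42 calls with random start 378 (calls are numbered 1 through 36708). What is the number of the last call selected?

36212

k = 36708/42 = 874
42nd selection = r + (42−1)·k = 378 + 41×874 = 378 + 35834 = 36212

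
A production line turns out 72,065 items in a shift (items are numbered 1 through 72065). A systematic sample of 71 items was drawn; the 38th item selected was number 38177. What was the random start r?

k = 72065/71 = 1015
r = 38177 − (38−1)×1015 = 38177 − 37555 = 622

622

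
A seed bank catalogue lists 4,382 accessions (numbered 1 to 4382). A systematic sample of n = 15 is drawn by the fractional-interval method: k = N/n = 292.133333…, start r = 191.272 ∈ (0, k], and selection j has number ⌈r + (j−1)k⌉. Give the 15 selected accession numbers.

192, 484, 776, 1068, 1360, 1652, 1945, 2237, 2529, 2821, 3113, 3405, 3697, 3990, 4282

j=1: r + 0k = 191.272 → ⌈·⌉ = 192
j=2: r + 1k = 483.405333… → ⌈·⌉ = 484
j=3: r + 2k = 775.538666… → ⌈·⌉ = 776
j=4: r + 3k = 1067.672 → ⌈·⌉ = 1068
j=5: r + 4k = 1359.805333… → ⌈·⌉ = 1360
j=6: r + 5k = 1651.938666… → ⌈·⌉ = 1652
j=7: r + 6k = 1944.072 → ⌈·⌉ = 1945
j=8: r + 7k = 2236.205333… → ⌈·⌉ = 2237
j=9: r + 8k = 2528.338666… → ⌈·⌉ = 2529
j=10: r + 9k = 2820.472 → ⌈·⌉ = 2821
j=11: r + 10k = 3112.605333… → ⌈·⌉ = 3113
j=12: r + 11k = 3404.738666… → ⌈·⌉ = 3405
j=13: r + 12k = 3696.872 → ⌈·⌉ = 3697
j=14: r + 13k = 3989.005333… → ⌈·⌉ = 3990
j=15: r + 14k = 4281.138666… → ⌈·⌉ = 4282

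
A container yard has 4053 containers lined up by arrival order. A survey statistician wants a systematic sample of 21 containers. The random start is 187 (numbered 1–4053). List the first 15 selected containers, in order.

k = N/n = 4053/21 = 193
container 1: 187
container 2: 187 + 193 = 380
container 3: 380 + 193 = 573
container 4: 573 + 193 = 766
container 5: 766 + 193 = 959
container 6: 959 + 193 = 1152
container 7: 1152 + 193 = 1345
container 8: 1345 + 193 = 1538
container 9: 1538 + 193 = 1731
container 10: 1731 + 193 = 1924
container 11: 1924 + 193 = 2117
container 12: 2117 + 193 = 2310
container 13: 2310 + 193 = 2503
container 14: 2503 + 193 = 2696
container 15: 2696 + 193 = 2889

187, 380, 573, 766, 959, 1152, 1345, 1538, 1731, 1924, 2117, 2310, 2503, 2696, 2889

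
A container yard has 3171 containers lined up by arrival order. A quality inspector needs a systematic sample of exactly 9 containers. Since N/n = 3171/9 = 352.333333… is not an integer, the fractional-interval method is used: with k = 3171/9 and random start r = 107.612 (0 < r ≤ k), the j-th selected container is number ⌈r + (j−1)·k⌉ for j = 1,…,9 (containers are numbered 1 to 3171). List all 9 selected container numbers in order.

j=1: r + 0k = 107.612 → ⌈·⌉ = 108
j=2: r + 1k = 459.945333… → ⌈·⌉ = 460
j=3: r + 2k = 812.278666… → ⌈·⌉ = 813
j=4: r + 3k = 1164.612 → ⌈·⌉ = 1165
j=5: r + 4k = 1516.945333… → ⌈·⌉ = 1517
j=6: r + 5k = 1869.278666… → ⌈·⌉ = 1870
j=7: r + 6k = 2221.612 → ⌈·⌉ = 2222
j=8: r + 7k = 2573.945333… → ⌈·⌉ = 2574
j=9: r + 8k = 2926.278666… → ⌈·⌉ = 2927

108, 460, 813, 1165, 1517, 1870, 2222, 2574, 2927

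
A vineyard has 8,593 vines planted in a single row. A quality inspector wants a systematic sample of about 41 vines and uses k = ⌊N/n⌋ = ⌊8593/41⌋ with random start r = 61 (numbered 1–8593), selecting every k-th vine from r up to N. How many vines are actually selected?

k = ⌊8593/41⌋ = 209
Achieved size = ⌊(8593 − 61)/209⌋ + 1 = ⌊8532/209⌋ + 1 = 40 + 1 = 41
(last selection: 61 + 40×209 = 8421 ≤ 8593; next would be 8630 > 8593)

41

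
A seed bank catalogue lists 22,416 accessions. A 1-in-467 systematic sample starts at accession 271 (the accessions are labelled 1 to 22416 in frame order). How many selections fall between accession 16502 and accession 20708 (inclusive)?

9

k = 467
First selection ≥ 16502: 271 + ⌈(16502−271)/467⌉·467 = 271 + 35×467 = 16616
Last selection ≤ 20708: 271 + ⌊(20708−271)/467⌋·467 = 271 + 43×467 = 20352
Count = 43 − 35 + 1 = 9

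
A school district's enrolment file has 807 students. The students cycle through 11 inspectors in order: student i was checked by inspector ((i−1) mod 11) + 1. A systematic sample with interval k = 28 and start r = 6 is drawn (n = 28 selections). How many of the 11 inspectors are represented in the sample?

Consecutive selections differ by k = 28, so their inspector numbers differ by 28 mod 11 = 6.
gcd(28, 11) = 1, so the sample visits 11/1 = 11 distinct residues mod 11.
Start 6 is inspector 6; the inspectors hit are 1, 2, 3, 4, 5, 6, 7, 8, 9, 10, 11.

11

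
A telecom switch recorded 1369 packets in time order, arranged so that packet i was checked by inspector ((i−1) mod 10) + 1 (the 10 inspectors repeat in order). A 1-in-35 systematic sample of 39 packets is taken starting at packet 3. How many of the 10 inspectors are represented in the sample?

2

Consecutive selections differ by k = 35, so their inspector numbers differ by 35 mod 10 = 5.
gcd(35, 10) = 5, so the sample visits 10/5 = 2 distinct residues mod 10.
Start 3 is inspector 3; the inspectors hit are 3, 8.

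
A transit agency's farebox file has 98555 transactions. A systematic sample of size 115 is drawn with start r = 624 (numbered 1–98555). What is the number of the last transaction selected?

k = 98555/115 = 857
115th selection = r + (115−1)·k = 624 + 114×857 = 624 + 97698 = 98322

98322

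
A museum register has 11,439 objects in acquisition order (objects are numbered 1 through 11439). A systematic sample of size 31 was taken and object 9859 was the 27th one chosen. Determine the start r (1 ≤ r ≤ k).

265

k = 11439/31 = 369
r = 9859 − (27−1)×369 = 9859 − 9594 = 265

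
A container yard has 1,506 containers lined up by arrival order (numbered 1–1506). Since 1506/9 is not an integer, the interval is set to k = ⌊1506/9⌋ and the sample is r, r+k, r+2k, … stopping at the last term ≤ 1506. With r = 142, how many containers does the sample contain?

k = ⌊1506/9⌋ = 167
Achieved size = ⌊(1506 − 142)/167⌋ + 1 = ⌊1364/167⌋ + 1 = 8 + 1 = 9
(last selection: 142 + 8×167 = 1478 ≤ 1506; next would be 1645 > 1506)

9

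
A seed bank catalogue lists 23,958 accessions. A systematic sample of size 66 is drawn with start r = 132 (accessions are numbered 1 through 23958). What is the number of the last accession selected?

k = 23958/66 = 363
66th selection = r + (66−1)·k = 132 + 65×363 = 132 + 23595 = 23727

23727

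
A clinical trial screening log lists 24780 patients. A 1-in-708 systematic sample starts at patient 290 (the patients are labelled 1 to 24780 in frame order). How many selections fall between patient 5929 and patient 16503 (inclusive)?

15

k = 708
First selection ≥ 5929: 290 + ⌈(5929−290)/708⌉·708 = 290 + 8×708 = 5954
Last selection ≤ 16503: 290 + ⌊(16503−290)/708⌋·708 = 290 + 22×708 = 15866
Count = 22 − 8 + 1 = 15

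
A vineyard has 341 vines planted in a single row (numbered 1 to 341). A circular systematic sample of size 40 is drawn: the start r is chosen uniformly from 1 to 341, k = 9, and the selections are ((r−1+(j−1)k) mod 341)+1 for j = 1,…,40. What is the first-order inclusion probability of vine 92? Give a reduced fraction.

For each position j, as r ranges over 1…341 the j-th selection hits every vine exactly once, so vine 92 is selected for exactly 40 of the 341 starts.
Inclusion probability = 40/341.

40/341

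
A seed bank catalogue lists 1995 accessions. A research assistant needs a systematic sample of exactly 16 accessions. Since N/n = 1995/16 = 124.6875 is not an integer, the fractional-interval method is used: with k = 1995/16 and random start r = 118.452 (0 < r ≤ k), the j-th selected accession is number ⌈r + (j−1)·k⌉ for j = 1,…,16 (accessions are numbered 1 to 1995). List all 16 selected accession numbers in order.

119, 244, 368, 493, 618, 742, 867, 992, 1116, 1241, 1366, 1491, 1615, 1740, 1865, 1989

j=1: r + 0k = 118.452 → ⌈·⌉ = 119
j=2: r + 1k = 243.1395 → ⌈·⌉ = 244
j=3: r + 2k = 367.827 → ⌈·⌉ = 368
j=4: r + 3k = 492.5145 → ⌈·⌉ = 493
j=5: r + 4k = 617.202 → ⌈·⌉ = 618
j=6: r + 5k = 741.8895 → ⌈·⌉ = 742
j=7: r + 6k = 866.577 → ⌈·⌉ = 867
j=8: r + 7k = 991.2645 → ⌈·⌉ = 992
j=9: r + 8k = 1115.952 → ⌈·⌉ = 1116
j=10: r + 9k = 1240.6395 → ⌈·⌉ = 1241
j=11: r + 10k = 1365.327 → ⌈·⌉ = 1366
j=12: r + 11k = 1490.0145 → ⌈·⌉ = 1491
j=13: r + 12k = 1614.702 → ⌈·⌉ = 1615
j=14: r + 13k = 1739.3895 → ⌈·⌉ = 1740
j=15: r + 14k = 1864.077 → ⌈·⌉ = 1865
j=16: r + 15k = 1988.7645 → ⌈·⌉ = 1989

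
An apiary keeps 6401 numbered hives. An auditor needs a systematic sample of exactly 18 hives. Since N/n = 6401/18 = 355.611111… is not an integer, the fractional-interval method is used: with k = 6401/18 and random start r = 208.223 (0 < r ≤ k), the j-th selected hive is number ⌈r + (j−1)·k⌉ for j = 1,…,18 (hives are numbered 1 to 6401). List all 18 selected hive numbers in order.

209, 564, 920, 1276, 1631, 1987, 2342, 2698, 3054, 3409, 3765, 4120, 4476, 4832, 5187, 5543, 5899, 6254

j=1: r + 0k = 208.223 → ⌈·⌉ = 209
j=2: r + 1k = 563.834111… → ⌈·⌉ = 564
j=3: r + 2k = 919.445222… → ⌈·⌉ = 920
j=4: r + 3k = 1275.056333… → ⌈·⌉ = 1276
j=5: r + 4k = 1630.667444… → ⌈·⌉ = 1631
j=6: r + 5k = 1986.278555… → ⌈·⌉ = 1987
j=7: r + 6k = 2341.889666… → ⌈·⌉ = 2342
j=8: r + 7k = 2697.500777… → ⌈·⌉ = 2698
j=9: r + 8k = 3053.111888… → ⌈·⌉ = 3054
j=10: r + 9k = 3408.723 → ⌈·⌉ = 3409
j=11: r + 10k = 3764.334111… → ⌈·⌉ = 3765
j=12: r + 11k = 4119.945222… → ⌈·⌉ = 4120
j=13: r + 12k = 4475.556333… → ⌈·⌉ = 4476
j=14: r + 13k = 4831.167444… → ⌈·⌉ = 4832
j=15: r + 14k = 5186.778555… → ⌈·⌉ = 5187
j=16: r + 15k = 5542.389666… → ⌈·⌉ = 5543
j=17: r + 16k = 5898.000777… → ⌈·⌉ = 5899
j=18: r + 17k = 6253.611888… → ⌈·⌉ = 6254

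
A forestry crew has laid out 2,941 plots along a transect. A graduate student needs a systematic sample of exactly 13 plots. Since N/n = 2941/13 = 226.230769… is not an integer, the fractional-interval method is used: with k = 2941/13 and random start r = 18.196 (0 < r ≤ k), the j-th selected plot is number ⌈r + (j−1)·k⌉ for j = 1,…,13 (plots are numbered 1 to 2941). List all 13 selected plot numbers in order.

19, 245, 471, 697, 924, 1150, 1376, 1602, 1829, 2055, 2281, 2507, 2733

j=1: r + 0k = 18.196 → ⌈·⌉ = 19
j=2: r + 1k = 244.426769… → ⌈·⌉ = 245
j=3: r + 2k = 470.657538… → ⌈·⌉ = 471
j=4: r + 3k = 696.888307… → ⌈·⌉ = 697
j=5: r + 4k = 923.119076… → ⌈·⌉ = 924
j=6: r + 5k = 1149.349846… → ⌈·⌉ = 1150
j=7: r + 6k = 1375.580615… → ⌈·⌉ = 1376
j=8: r + 7k = 1601.811384… → ⌈·⌉ = 1602
j=9: r + 8k = 1828.042153… → ⌈·⌉ = 1829
j=10: r + 9k = 2054.272923… → ⌈·⌉ = 2055
j=11: r + 10k = 2280.503692… → ⌈·⌉ = 2281
j=12: r + 11k = 2506.734461… → ⌈·⌉ = 2507
j=13: r + 12k = 2732.965230… → ⌈·⌉ = 2733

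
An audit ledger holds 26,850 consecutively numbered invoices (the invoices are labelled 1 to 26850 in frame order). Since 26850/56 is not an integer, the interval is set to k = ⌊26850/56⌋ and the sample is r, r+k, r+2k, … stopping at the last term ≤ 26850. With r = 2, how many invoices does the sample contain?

k = ⌊26850/56⌋ = 479
Achieved size = ⌊(26850 − 2)/479⌋ + 1 = ⌊26848/479⌋ + 1 = 56 + 1 = 57
(last selection: 2 + 56×479 = 26826 ≤ 26850; next would be 27305 > 26850)

57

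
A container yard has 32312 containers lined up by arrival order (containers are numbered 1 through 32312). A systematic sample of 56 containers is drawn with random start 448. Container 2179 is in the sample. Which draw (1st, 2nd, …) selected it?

4

k = 32312/56 = 577
position = (2179 − 448)/577 + 1 = 1731/577 + 1 = 3 + 1 = 4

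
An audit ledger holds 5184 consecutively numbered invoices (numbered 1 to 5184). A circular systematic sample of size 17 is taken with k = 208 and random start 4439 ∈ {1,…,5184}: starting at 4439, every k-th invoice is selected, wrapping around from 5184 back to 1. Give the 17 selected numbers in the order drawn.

4439, 4647, 4855, 5063, 87, 295, 503, 711, 919, 1127, 1335, 1543, 1751, 1959, 2167, 2375, 2583

Selection 1: 4439
Selection 2: 4439 + 208 = 4647
Selection 3: 4647 + 208 = 4855
Selection 4: 4855 + 208 = 5063
Selection 5: 5063 + 208 = 5271 → 5271 − 5184 = 87
Selection 6: 87 + 208 = 295
Selection 7: 295 + 208 = 503
Selection 8: 503 + 208 = 711
Selection 9: 711 + 208 = 919
Selection 10: 919 + 208 = 1127
Selection 11: 1127 + 208 = 1335
Selection 12: 1335 + 208 = 1543
Selection 13: 1543 + 208 = 1751
Selection 14: 1751 + 208 = 1959
Selection 15: 1959 + 208 = 2167
Selection 16: 2167 + 208 = 2375
Selection 17: 2375 + 208 = 2583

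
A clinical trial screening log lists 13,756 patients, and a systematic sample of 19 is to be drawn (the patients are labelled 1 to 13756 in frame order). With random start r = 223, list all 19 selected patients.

223, 947, 1671, 2395, 3119, 3843, 4567, 5291, 6015, 6739, 7463, 8187, 8911, 9635, 10359, 11083, 11807, 12531, 13255

k = N/n = 13756/19 = 724
patient 1: 223
patient 2: 223 + 724 = 947
patient 3: 947 + 724 = 1671
patient 4: 1671 + 724 = 2395
patient 5: 2395 + 724 = 3119
patient 6: 3119 + 724 = 3843
patient 7: 3843 + 724 = 4567
patient 8: 4567 + 724 = 5291
patient 9: 5291 + 724 = 6015
patient 10: 6015 + 724 = 6739
patient 11: 6739 + 724 = 7463
patient 12: 7463 + 724 = 8187
patient 13: 8187 + 724 = 8911
patient 14: 8911 + 724 = 9635
patient 15: 9635 + 724 = 10359
patient 16: 10359 + 724 = 11083
patient 17: 11083 + 724 = 11807
patient 18: 11807 + 724 = 12531
patient 19: 12531 + 724 = 13255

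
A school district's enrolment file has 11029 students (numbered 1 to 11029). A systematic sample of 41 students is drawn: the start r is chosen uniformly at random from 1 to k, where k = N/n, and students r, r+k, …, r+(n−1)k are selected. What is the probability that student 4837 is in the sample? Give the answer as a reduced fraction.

1/269

k = 11029/41 = 269.
Student 4837 is selected iff r ≡ 4837 (mod 269); exactly one such r in {1,…,269}.
Inclusion probability = 1/269.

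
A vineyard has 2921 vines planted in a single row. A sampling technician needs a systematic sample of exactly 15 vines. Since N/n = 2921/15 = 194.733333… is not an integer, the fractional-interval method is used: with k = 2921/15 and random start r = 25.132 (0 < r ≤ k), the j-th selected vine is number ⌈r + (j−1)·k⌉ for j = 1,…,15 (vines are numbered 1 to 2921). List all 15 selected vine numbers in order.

26, 220, 415, 610, 805, 999, 1194, 1389, 1583, 1778, 1973, 2168, 2362, 2557, 2752

j=1: r + 0k = 25.132 → ⌈·⌉ = 26
j=2: r + 1k = 219.865333… → ⌈·⌉ = 220
j=3: r + 2k = 414.598666… → ⌈·⌉ = 415
j=4: r + 3k = 609.332 → ⌈·⌉ = 610
j=5: r + 4k = 804.065333… → ⌈·⌉ = 805
j=6: r + 5k = 998.798666… → ⌈·⌉ = 999
j=7: r + 6k = 1193.532 → ⌈·⌉ = 1194
j=8: r + 7k = 1388.265333… → ⌈·⌉ = 1389
j=9: r + 8k = 1582.998666… → ⌈·⌉ = 1583
j=10: r + 9k = 1777.732 → ⌈·⌉ = 1778
j=11: r + 10k = 1972.465333… → ⌈·⌉ = 1973
j=12: r + 11k = 2167.198666… → ⌈·⌉ = 2168
j=13: r + 12k = 2361.932 → ⌈·⌉ = 2362
j=14: r + 13k = 2556.665333… → ⌈·⌉ = 2557
j=15: r + 14k = 2751.398666… → ⌈·⌉ = 2752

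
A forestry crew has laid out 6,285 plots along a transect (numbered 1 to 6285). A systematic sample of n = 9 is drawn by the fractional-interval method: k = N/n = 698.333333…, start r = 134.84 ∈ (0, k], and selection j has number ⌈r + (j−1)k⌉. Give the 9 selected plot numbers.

j=1: r + 0k = 134.84 → ⌈·⌉ = 135
j=2: r + 1k = 833.173333… → ⌈·⌉ = 834
j=3: r + 2k = 1531.506666… → ⌈·⌉ = 1532
j=4: r + 3k = 2229.84 → ⌈·⌉ = 2230
j=5: r + 4k = 2928.173333… → ⌈·⌉ = 2929
j=6: r + 5k = 3626.506666… → ⌈·⌉ = 3627
j=7: r + 6k = 4324.84 → ⌈·⌉ = 4325
j=8: r + 7k = 5023.173333… → ⌈·⌉ = 5024
j=9: r + 8k = 5721.506666… → ⌈·⌉ = 5722

135, 834, 1532, 2230, 2929, 3627, 4325, 5024, 5722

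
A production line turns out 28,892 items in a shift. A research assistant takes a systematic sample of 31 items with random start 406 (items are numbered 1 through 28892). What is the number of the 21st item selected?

19046

k = 28892/31 = 932
21st selection = r + (21−1)·k = 406 + 20×932 = 406 + 18640 = 19046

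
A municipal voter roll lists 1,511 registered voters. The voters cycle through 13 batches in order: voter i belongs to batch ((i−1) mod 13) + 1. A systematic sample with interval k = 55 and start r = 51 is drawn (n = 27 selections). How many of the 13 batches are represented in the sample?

13

Consecutive selections differ by k = 55, so their batch numbers differ by 55 mod 13 = 3.
gcd(55, 13) = 1, so the sample visits 13/1 = 13 distinct residues mod 13.
Start 51 is batch 12; the batches hit are 1, 2, 3, 4, 5, 6, 7, 8, 9, 10, 11, 12, 13.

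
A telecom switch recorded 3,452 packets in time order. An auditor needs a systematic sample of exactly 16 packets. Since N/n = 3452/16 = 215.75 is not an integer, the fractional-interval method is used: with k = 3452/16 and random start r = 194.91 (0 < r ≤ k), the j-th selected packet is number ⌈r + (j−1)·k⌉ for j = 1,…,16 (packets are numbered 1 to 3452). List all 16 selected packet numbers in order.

j=1: r + 0k = 194.91 → ⌈·⌉ = 195
j=2: r + 1k = 410.66 → ⌈·⌉ = 411
j=3: r + 2k = 626.41 → ⌈·⌉ = 627
j=4: r + 3k = 842.16 → ⌈·⌉ = 843
j=5: r + 4k = 1057.91 → ⌈·⌉ = 1058
j=6: r + 5k = 1273.66 → ⌈·⌉ = 1274
j=7: r + 6k = 1489.41 → ⌈·⌉ = 1490
j=8: r + 7k = 1705.16 → ⌈·⌉ = 1706
j=9: r + 8k = 1920.91 → ⌈·⌉ = 1921
j=10: r + 9k = 2136.66 → ⌈·⌉ = 2137
j=11: r + 10k = 2352.41 → ⌈·⌉ = 2353
j=12: r + 11k = 2568.16 → ⌈·⌉ = 2569
j=13: r + 12k = 2783.91 → ⌈·⌉ = 2784
j=14: r + 13k = 2999.66 → ⌈·⌉ = 3000
j=15: r + 14k = 3215.41 → ⌈·⌉ = 3216
j=16: r + 15k = 3431.16 → ⌈·⌉ = 3432

195, 411, 627, 843, 1058, 1274, 1490, 1706, 1921, 2137, 2353, 2569, 2784, 3000, 3216, 3432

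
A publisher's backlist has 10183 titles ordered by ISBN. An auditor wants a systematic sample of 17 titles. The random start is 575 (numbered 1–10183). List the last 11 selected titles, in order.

k = N/n = 10183/17 = 599
7th selection = 575 + 6×599 = 4169
8th: 4169 + 599 = 4768
9th: 4768 + 599 = 5367
10th: 5367 + 599 = 5966
11th: 5966 + 599 = 6565
12th: 6565 + 599 = 7164
13th: 7164 + 599 = 7763
14th: 7763 + 599 = 8362
15th: 8362 + 599 = 8961
16th: 8961 + 599 = 9560
17th: 9560 + 599 = 10159

4169, 4768, 5367, 5966, 6565, 7164, 7763, 8362, 8961, 9560, 10159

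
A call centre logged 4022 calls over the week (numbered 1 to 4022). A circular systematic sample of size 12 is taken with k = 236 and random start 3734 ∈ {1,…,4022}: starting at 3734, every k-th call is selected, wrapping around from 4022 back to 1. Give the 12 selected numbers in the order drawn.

Selection 1: 3734
Selection 2: 3734 + 236 = 3970
Selection 3: 3970 + 236 = 4206 → 4206 − 4022 = 184
Selection 4: 184 + 236 = 420
Selection 5: 420 + 236 = 656
Selection 6: 656 + 236 = 892
Selection 7: 892 + 236 = 1128
Selection 8: 1128 + 236 = 1364
Selection 9: 1364 + 236 = 1600
Selection 10: 1600 + 236 = 1836
Selection 11: 1836 + 236 = 2072
Selection 12: 2072 + 236 = 2308

3734, 3970, 184, 420, 656, 892, 1128, 1364, 1600, 1836, 2072, 2308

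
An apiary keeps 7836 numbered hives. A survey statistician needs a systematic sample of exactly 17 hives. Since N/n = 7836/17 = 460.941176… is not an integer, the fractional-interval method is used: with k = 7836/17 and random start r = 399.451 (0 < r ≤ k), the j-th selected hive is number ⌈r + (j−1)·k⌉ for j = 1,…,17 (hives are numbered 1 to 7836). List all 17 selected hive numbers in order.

400, 861, 1322, 1783, 2244, 2705, 3166, 3627, 4087, 4548, 5009, 5470, 5931, 6392, 6853, 7314, 7775

j=1: r + 0k = 399.451 → ⌈·⌉ = 400
j=2: r + 1k = 860.392176… → ⌈·⌉ = 861
j=3: r + 2k = 1321.333352… → ⌈·⌉ = 1322
j=4: r + 3k = 1782.274529… → ⌈·⌉ = 1783
j=5: r + 4k = 2243.215705… → ⌈·⌉ = 2244
j=6: r + 5k = 2704.156882… → ⌈·⌉ = 2705
j=7: r + 6k = 3165.098058… → ⌈·⌉ = 3166
j=8: r + 7k = 3626.039235… → ⌈·⌉ = 3627
j=9: r + 8k = 4086.980411… → ⌈·⌉ = 4087
j=10: r + 9k = 4547.921588… → ⌈·⌉ = 4548
j=11: r + 10k = 5008.862764… → ⌈·⌉ = 5009
j=12: r + 11k = 5469.803941… → ⌈·⌉ = 5470
j=13: r + 12k = 5930.745117… → ⌈·⌉ = 5931
j=14: r + 13k = 6391.686294… → ⌈·⌉ = 6392
j=15: r + 14k = 6852.627470… → ⌈·⌉ = 6853
j=16: r + 15k = 7313.568647… → ⌈·⌉ = 7314
j=17: r + 16k = 7774.509823… → ⌈·⌉ = 7775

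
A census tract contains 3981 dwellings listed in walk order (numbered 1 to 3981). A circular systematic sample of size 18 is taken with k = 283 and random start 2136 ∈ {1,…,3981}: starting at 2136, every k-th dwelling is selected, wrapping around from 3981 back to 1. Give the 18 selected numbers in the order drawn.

Selection 1: 2136
Selection 2: 2136 + 283 = 2419
Selection 3: 2419 + 283 = 2702
Selection 4: 2702 + 283 = 2985
Selection 5: 2985 + 283 = 3268
Selection 6: 3268 + 283 = 3551
Selection 7: 3551 + 283 = 3834
Selection 8: 3834 + 283 = 4117 → 4117 − 3981 = 136
Selection 9: 136 + 283 = 419
Selection 10: 419 + 283 = 702
Selection 11: 702 + 283 = 985
Selection 12: 985 + 283 = 1268
Selection 13: 1268 + 283 = 1551
Selection 14: 1551 + 283 = 1834
Selection 15: 1834 + 283 = 2117
Selection 16: 2117 + 283 = 2400
Selection 17: 2400 + 283 = 2683
Selection 18: 2683 + 283 = 2966

2136, 2419, 2702, 2985, 3268, 3551, 3834, 136, 419, 702, 985, 1268, 1551, 1834, 2117, 2400, 2683, 2966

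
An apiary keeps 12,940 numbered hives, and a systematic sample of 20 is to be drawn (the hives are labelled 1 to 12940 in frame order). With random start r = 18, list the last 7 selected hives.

k = N/n = 12940/20 = 647
14th selection = 18 + 13×647 = 8429
15th: 8429 + 647 = 9076
16th: 9076 + 647 = 9723
17th: 9723 + 647 = 10370
18th: 10370 + 647 = 11017
19th: 11017 + 647 = 11664
20th: 11664 + 647 = 12311

8429, 9076, 9723, 10370, 11017, 11664, 12311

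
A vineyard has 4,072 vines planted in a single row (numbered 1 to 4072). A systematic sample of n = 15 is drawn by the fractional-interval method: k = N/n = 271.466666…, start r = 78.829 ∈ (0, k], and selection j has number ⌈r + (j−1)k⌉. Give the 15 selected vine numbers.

79, 351, 622, 894, 1165, 1437, 1708, 1980, 2251, 2523, 2794, 3065, 3337, 3608, 3880

j=1: r + 0k = 78.829 → ⌈·⌉ = 79
j=2: r + 1k = 350.295666… → ⌈·⌉ = 351
j=3: r + 2k = 621.762333… → ⌈·⌉ = 622
j=4: r + 3k = 893.229 → ⌈·⌉ = 894
j=5: r + 4k = 1164.695666… → ⌈·⌉ = 1165
j=6: r + 5k = 1436.162333… → ⌈·⌉ = 1437
j=7: r + 6k = 1707.629 → ⌈·⌉ = 1708
j=8: r + 7k = 1979.095666… → ⌈·⌉ = 1980
j=9: r + 8k = 2250.562333… → ⌈·⌉ = 2251
j=10: r + 9k = 2522.029 → ⌈·⌉ = 2523
j=11: r + 10k = 2793.495666… → ⌈·⌉ = 2794
j=12: r + 11k = 3064.962333… → ⌈·⌉ = 3065
j=13: r + 12k = 3336.429 → ⌈·⌉ = 3337
j=14: r + 13k = 3607.895666… → ⌈·⌉ = 3608
j=15: r + 14k = 3879.362333… → ⌈·⌉ = 3880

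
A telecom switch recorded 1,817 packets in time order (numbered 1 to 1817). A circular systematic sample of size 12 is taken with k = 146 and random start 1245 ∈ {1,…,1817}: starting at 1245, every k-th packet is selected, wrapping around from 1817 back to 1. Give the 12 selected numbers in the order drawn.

Selection 1: 1245
Selection 2: 1245 + 146 = 1391
Selection 3: 1391 + 146 = 1537
Selection 4: 1537 + 146 = 1683
Selection 5: 1683 + 146 = 1829 → 1829 − 1817 = 12
Selection 6: 12 + 146 = 158
Selection 7: 158 + 146 = 304
Selection 8: 304 + 146 = 450
Selection 9: 450 + 146 = 596
Selection 10: 596 + 146 = 742
Selection 11: 742 + 146 = 888
Selection 12: 888 + 146 = 1034

1245, 1391, 1537, 1683, 12, 158, 304, 450, 596, 742, 888, 1034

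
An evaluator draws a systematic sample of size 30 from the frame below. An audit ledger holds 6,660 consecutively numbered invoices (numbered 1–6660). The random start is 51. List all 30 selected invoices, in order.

51, 273, 495, 717, 939, 1161, 1383, 1605, 1827, 2049, 2271, 2493, 2715, 2937, 3159, 3381, 3603, 3825, 4047, 4269, 4491, 4713, 4935, 5157, 5379, 5601, 5823, 6045, 6267, 6489

k = N/n = 6660/30 = 222
invoice 1: 51
invoice 2: 51 + 222 = 273
invoice 3: 273 + 222 = 495
invoice 4: 495 + 222 = 717
invoice 5: 717 + 222 = 939
invoice 6: 939 + 222 = 1161
invoice 7: 1161 + 222 = 1383
invoice 8: 1383 + 222 = 1605
invoice 9: 1605 + 222 = 1827
invoice 10: 1827 + 222 = 2049
invoice 11: 2049 + 222 = 2271
invoice 12: 2271 + 222 = 2493
invoice 13: 2493 + 222 = 2715
invoice 14: 2715 + 222 = 2937
invoice 15: 2937 + 222 = 3159
invoice 16: 3159 + 222 = 3381
invoice 17: 3381 + 222 = 3603
invoice 18: 3603 + 222 = 3825
invoice 19: 3825 + 222 = 4047
invoice 20: 4047 + 222 = 4269
invoice 21: 4269 + 222 = 4491
invoice 22: 4491 + 222 = 4713
invoice 23: 4713 + 222 = 4935
invoice 24: 4935 + 222 = 5157
invoice 25: 5157 + 222 = 5379
invoice 26: 5379 + 222 = 5601
invoice 27: 5601 + 222 = 5823
invoice 28: 5823 + 222 = 6045
invoice 29: 6045 + 222 = 6267
invoice 30: 6267 + 222 = 6489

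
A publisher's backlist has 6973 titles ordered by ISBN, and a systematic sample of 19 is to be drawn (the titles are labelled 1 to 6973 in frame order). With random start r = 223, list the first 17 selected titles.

223, 590, 957, 1324, 1691, 2058, 2425, 2792, 3159, 3526, 3893, 4260, 4627, 4994, 5361, 5728, 6095

k = N/n = 6973/19 = 367
title 1: 223
title 2: 223 + 367 = 590
title 3: 590 + 367 = 957
title 4: 957 + 367 = 1324
title 5: 1324 + 367 = 1691
title 6: 1691 + 367 = 2058
title 7: 2058 + 367 = 2425
title 8: 2425 + 367 = 2792
title 9: 2792 + 367 = 3159
title 10: 3159 + 367 = 3526
title 11: 3526 + 367 = 3893
title 12: 3893 + 367 = 4260
title 13: 4260 + 367 = 4627
title 14: 4627 + 367 = 4994
title 15: 4994 + 367 = 5361
title 16: 5361 + 367 = 5728
title 17: 5728 + 367 = 6095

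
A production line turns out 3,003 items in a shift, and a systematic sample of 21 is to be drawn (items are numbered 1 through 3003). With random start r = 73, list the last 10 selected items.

1646, 1789, 1932, 2075, 2218, 2361, 2504, 2647, 2790, 2933

k = N/n = 3003/21 = 143
12th selection = 73 + 11×143 = 1646
13th: 1646 + 143 = 1789
14th: 1789 + 143 = 1932
15th: 1932 + 143 = 2075
16th: 2075 + 143 = 2218
17th: 2218 + 143 = 2361
18th: 2361 + 143 = 2504
19th: 2504 + 143 = 2647
20th: 2647 + 143 = 2790
21st: 2790 + 143 = 2933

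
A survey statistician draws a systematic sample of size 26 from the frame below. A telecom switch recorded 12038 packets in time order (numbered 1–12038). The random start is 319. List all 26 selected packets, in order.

319, 782, 1245, 1708, 2171, 2634, 3097, 3560, 4023, 4486, 4949, 5412, 5875, 6338, 6801, 7264, 7727, 8190, 8653, 9116, 9579, 10042, 10505, 10968, 11431, 11894

k = N/n = 12038/26 = 463
packet 1: 319
packet 2: 319 + 463 = 782
packet 3: 782 + 463 = 1245
packet 4: 1245 + 463 = 1708
packet 5: 1708 + 463 = 2171
packet 6: 2171 + 463 = 2634
packet 7: 2634 + 463 = 3097
packet 8: 3097 + 463 = 3560
packet 9: 3560 + 463 = 4023
packet 10: 4023 + 463 = 4486
packet 11: 4486 + 463 = 4949
packet 12: 4949 + 463 = 5412
packet 13: 5412 + 463 = 5875
packet 14: 5875 + 463 = 6338
packet 15: 6338 + 463 = 6801
packet 16: 6801 + 463 = 7264
packet 17: 7264 + 463 = 7727
packet 18: 7727 + 463 = 8190
packet 19: 8190 + 463 = 8653
packet 20: 8653 + 463 = 9116
packet 21: 9116 + 463 = 9579
packet 22: 9579 + 463 = 10042
packet 23: 10042 + 463 = 10505
packet 24: 10505 + 463 = 10968
packet 25: 10968 + 463 = 11431
packet 26: 11431 + 463 = 11894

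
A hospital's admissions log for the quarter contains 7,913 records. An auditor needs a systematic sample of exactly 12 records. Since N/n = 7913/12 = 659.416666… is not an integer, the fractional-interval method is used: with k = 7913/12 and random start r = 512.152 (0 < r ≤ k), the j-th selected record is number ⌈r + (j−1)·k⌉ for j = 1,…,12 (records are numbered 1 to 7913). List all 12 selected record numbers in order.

j=1: r + 0k = 512.152 → ⌈·⌉ = 513
j=2: r + 1k = 1171.568666… → ⌈·⌉ = 1172
j=3: r + 2k = 1830.985333… → ⌈·⌉ = 1831
j=4: r + 3k = 2490.402 → ⌈·⌉ = 2491
j=5: r + 4k = 3149.818666… → ⌈·⌉ = 3150
j=6: r + 5k = 3809.235333… → ⌈·⌉ = 3810
j=7: r + 6k = 4468.652 → ⌈·⌉ = 4469
j=8: r + 7k = 5128.068666… → ⌈·⌉ = 5129
j=9: r + 8k = 5787.485333… → ⌈·⌉ = 5788
j=10: r + 9k = 6446.902 → ⌈·⌉ = 6447
j=11: r + 10k = 7106.318666… → ⌈·⌉ = 7107
j=12: r + 11k = 7765.735333… → ⌈·⌉ = 7766

513, 1172, 1831, 2491, 3150, 3810, 4469, 5129, 5788, 6447, 7107, 7766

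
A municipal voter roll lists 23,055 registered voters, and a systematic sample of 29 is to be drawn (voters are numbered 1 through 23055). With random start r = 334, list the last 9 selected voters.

16234, 17029, 17824, 18619, 19414, 20209, 21004, 21799, 22594

k = N/n = 23055/29 = 795
21st selection = 334 + 20×795 = 16234
22nd: 16234 + 795 = 17029
23rd: 17029 + 795 = 17824
24th: 17824 + 795 = 18619
25th: 18619 + 795 = 19414
26th: 19414 + 795 = 20209
27th: 20209 + 795 = 21004
28th: 21004 + 795 = 21799
29th: 21799 + 795 = 22594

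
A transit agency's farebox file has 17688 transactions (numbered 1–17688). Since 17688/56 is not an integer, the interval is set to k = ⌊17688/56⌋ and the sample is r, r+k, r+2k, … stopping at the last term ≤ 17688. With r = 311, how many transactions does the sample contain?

k = ⌊17688/56⌋ = 315
Achieved size = ⌊(17688 − 311)/315⌋ + 1 = ⌊17377/315⌋ + 1 = 55 + 1 = 56
(last selection: 311 + 55×315 = 17636 ≤ 17688; next would be 17951 > 17688)

56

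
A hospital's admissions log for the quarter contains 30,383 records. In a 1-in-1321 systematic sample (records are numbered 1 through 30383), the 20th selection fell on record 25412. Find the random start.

k = 1321
r = 25412 − (20−1)×1321 = 25412 − 25099 = 313

313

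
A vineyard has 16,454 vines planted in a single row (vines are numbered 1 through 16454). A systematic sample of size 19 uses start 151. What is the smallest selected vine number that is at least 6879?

7079

k = 16454/19 = 866
Steps past start: ⌈(6879 − 151)/866⌉ = ⌈6728/866⌉ = 8
Selected vine: 151 + 8×866 = 7079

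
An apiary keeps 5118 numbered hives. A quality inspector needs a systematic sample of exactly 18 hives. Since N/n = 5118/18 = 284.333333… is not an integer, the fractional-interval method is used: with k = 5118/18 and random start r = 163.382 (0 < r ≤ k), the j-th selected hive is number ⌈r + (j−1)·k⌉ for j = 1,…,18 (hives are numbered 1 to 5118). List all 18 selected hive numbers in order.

164, 448, 733, 1017, 1301, 1586, 1870, 2154, 2439, 2723, 3007, 3292, 3576, 3860, 4145, 4429, 4713, 4998

j=1: r + 0k = 163.382 → ⌈·⌉ = 164
j=2: r + 1k = 447.715333… → ⌈·⌉ = 448
j=3: r + 2k = 732.048666… → ⌈·⌉ = 733
j=4: r + 3k = 1016.382 → ⌈·⌉ = 1017
j=5: r + 4k = 1300.715333… → ⌈·⌉ = 1301
j=6: r + 5k = 1585.048666… → ⌈·⌉ = 1586
j=7: r + 6k = 1869.382 → ⌈·⌉ = 1870
j=8: r + 7k = 2153.715333… → ⌈·⌉ = 2154
j=9: r + 8k = 2438.048666… → ⌈·⌉ = 2439
j=10: r + 9k = 2722.382 → ⌈·⌉ = 2723
j=11: r + 10k = 3006.715333… → ⌈·⌉ = 3007
j=12: r + 11k = 3291.048666… → ⌈·⌉ = 3292
j=13: r + 12k = 3575.382 → ⌈·⌉ = 3576
j=14: r + 13k = 3859.715333… → ⌈·⌉ = 3860
j=15: r + 14k = 4144.048666… → ⌈·⌉ = 4145
j=16: r + 15k = 4428.382 → ⌈·⌉ = 4429
j=17: r + 16k = 4712.715333… → ⌈·⌉ = 4713
j=18: r + 17k = 4997.048666… → ⌈·⌉ = 4998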